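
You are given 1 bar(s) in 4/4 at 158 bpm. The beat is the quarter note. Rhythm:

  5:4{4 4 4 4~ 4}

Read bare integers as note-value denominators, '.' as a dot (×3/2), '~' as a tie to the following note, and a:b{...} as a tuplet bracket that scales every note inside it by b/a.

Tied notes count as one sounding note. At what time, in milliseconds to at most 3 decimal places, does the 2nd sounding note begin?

1. 0.0ms @ 0 + 303.797ms (4/5)
2. 303.797ms @ 4/5 + 303.797ms (4/5)
3. 607.595ms @ 8/5 + 303.797ms (4/5)
4. 911.392ms @ 12/5 + 607.595ms (8/5)

note 2 onset = 4/5b = 303.797ms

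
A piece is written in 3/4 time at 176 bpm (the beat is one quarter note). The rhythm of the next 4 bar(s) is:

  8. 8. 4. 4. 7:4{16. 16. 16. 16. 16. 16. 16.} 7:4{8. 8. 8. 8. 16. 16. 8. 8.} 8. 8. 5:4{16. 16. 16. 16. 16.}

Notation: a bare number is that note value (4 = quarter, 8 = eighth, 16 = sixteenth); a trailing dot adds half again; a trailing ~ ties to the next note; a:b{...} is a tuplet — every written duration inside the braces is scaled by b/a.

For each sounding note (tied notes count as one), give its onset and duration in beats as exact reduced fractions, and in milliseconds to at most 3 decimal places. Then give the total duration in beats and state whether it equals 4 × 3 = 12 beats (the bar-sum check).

1) 0.0ms=0b +255.682ms=3/4b
2) 255.682ms=3/4b +255.682ms=3/4b
3) 511.364ms=3/2b +511.364ms=3/2b
4) 1022.727ms=3b +511.364ms=3/2b
5) 1534.091ms=9/2b +73.052ms=3/14b
6) 1607.143ms=33/7b +73.052ms=3/14b
7) 1680.195ms=69/14b +73.052ms=3/14b
8) 1753.247ms=36/7b +73.052ms=3/14b
9) 1826.299ms=75/14b +73.052ms=3/14b
10) 1899.351ms=39/7b +73.052ms=3/14b
11) 1972.403ms=81/14b +73.052ms=3/14b
12) 2045.455ms=6b +146.104ms=3/7b
13) 2191.558ms=45/7b +146.104ms=3/7b
14) 2337.662ms=48/7b +146.104ms=3/7b
15) 2483.766ms=51/7b +146.104ms=3/7b
16) 2629.87ms=54/7b +73.052ms=3/14b
17) 2702.922ms=111/14b +73.052ms=3/14b
18) 2775.974ms=57/7b +146.104ms=3/7b
19) 2922.078ms=60/7b +146.104ms=3/7b
20) 3068.182ms=9b +255.682ms=3/4b
21) 3323.864ms=39/4b +255.682ms=3/4b
22) 3579.545ms=21/2b +102.273ms=3/10b
23) 3681.818ms=54/5b +102.273ms=3/10b
24) 3784.091ms=111/10b +102.273ms=3/10b
25) 3886.364ms=57/5b +102.273ms=3/10b
26) 3988.636ms=117/10b +102.273ms=3/10b
Σ=12b of 12 (176bpm 3/4) — PASS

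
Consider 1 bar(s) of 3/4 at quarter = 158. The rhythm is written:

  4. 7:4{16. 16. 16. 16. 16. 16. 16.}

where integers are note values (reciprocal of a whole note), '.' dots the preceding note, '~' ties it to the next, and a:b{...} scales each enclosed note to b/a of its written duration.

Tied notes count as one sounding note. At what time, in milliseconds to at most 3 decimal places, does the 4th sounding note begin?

note 4 onset = 27/14b = 732.369ms

1. 0.0ms @ 0 + 569.62ms (3/2)
2. 569.62ms @ 3/2 + 81.374ms (3/14)
3. 650.995ms @ 12/7 + 81.374ms (3/14)
4. 732.369ms @ 27/14 + 81.374ms (3/14)
5. 813.743ms @ 15/7 + 81.374ms (3/14)
6. 895.118ms @ 33/14 + 81.374ms (3/14)
7. 976.492ms @ 18/7 + 81.374ms (3/14)
8. 1057.866ms @ 39/14 + 81.374ms (3/14)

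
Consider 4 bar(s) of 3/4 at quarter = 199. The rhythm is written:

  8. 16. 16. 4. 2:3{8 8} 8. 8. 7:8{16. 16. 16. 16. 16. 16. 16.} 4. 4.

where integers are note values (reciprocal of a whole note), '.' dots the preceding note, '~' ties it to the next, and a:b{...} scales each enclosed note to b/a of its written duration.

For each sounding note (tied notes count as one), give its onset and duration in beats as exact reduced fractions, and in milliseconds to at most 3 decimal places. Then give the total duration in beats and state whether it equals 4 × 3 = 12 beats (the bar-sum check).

1) 0.0ms=0b +226.131ms=3/4b
2) 226.131ms=3/4b +113.065ms=3/8b
3) 339.196ms=9/8b +113.065ms=3/8b
4) 452.261ms=3/2b +452.261ms=3/2b
5) 904.523ms=3b +226.131ms=3/4b
6) 1130.653ms=15/4b +226.131ms=3/4b
7) 1356.784ms=9/2b +226.131ms=3/4b
8) 1582.915ms=21/4b +226.131ms=3/4b
9) 1809.045ms=6b +129.218ms=3/7b
10) 1938.263ms=45/7b +129.218ms=3/7b
11) 2067.48ms=48/7b +129.218ms=3/7b
12) 2196.698ms=51/7b +129.218ms=3/7b
13) 2325.915ms=54/7b +129.218ms=3/7b
14) 2455.133ms=57/7b +129.218ms=3/7b
15) 2584.35ms=60/7b +129.218ms=3/7b
16) 2713.568ms=9b +452.261ms=3/2b
17) 3165.829ms=21/2b +452.261ms=3/2b
Σ=12b of 12 (199bpm 3/4) — PASS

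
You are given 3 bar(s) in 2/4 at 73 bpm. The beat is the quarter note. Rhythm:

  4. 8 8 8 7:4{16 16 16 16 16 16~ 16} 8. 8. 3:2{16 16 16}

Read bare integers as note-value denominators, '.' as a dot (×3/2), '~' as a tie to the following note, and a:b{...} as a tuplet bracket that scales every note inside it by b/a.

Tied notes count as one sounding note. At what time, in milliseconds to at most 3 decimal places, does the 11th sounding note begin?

note 11 onset = 4b = 3287.671ms

1. 0.0ms @ 0 + 1232.877ms (3/2)
2. 1232.877ms @ 3/2 + 410.959ms (1/2)
3. 1643.836ms @ 2 + 410.959ms (1/2)
4. 2054.795ms @ 5/2 + 410.959ms (1/2)
5. 2465.753ms @ 3 + 117.417ms (1/7)
6. 2583.17ms @ 22/7 + 117.417ms (1/7)
7. 2700.587ms @ 23/7 + 117.417ms (1/7)
8. 2818.004ms @ 24/7 + 117.417ms (1/7)
9. 2935.421ms @ 25/7 + 117.417ms (1/7)
10. 3052.838ms @ 26/7 + 234.834ms (2/7)
11. 3287.671ms @ 4 + 616.438ms (3/4)
12. 3904.11ms @ 19/4 + 616.438ms (3/4)
13. 4520.548ms @ 11/2 + 136.986ms (1/6)
14. 4657.534ms @ 17/3 + 136.986ms (1/6)
15. 4794.521ms @ 35/6 + 136.986ms (1/6)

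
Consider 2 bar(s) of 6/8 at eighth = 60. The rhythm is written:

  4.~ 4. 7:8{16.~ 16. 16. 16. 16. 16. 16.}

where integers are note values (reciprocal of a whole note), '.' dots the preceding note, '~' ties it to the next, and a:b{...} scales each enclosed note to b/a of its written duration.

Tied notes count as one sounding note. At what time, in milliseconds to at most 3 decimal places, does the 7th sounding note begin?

note 7 onset = 78/7b = 11142.857ms

1. 0.0ms @ 0 + 6000.0ms (6)
2. 6000.0ms @ 6 + 1714.286ms (12/7)
3. 7714.286ms @ 54/7 + 857.143ms (6/7)
4. 8571.429ms @ 60/7 + 857.143ms (6/7)
5. 9428.571ms @ 66/7 + 857.143ms (6/7)
6. 10285.714ms @ 72/7 + 857.143ms (6/7)
7. 11142.857ms @ 78/7 + 857.143ms (6/7)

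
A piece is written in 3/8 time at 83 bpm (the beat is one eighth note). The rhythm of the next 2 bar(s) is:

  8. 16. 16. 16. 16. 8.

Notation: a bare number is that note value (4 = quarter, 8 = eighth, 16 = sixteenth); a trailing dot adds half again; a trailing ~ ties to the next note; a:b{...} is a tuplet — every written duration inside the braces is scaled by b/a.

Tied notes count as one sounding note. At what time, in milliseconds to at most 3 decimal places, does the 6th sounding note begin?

1. 0.0ms @ 0 + 1084.337ms (3/2)
2. 1084.337ms @ 3/2 + 542.169ms (3/4)
3. 1626.506ms @ 9/4 + 542.169ms (3/4)
4. 2168.675ms @ 3 + 542.169ms (3/4)
5. 2710.843ms @ 15/4 + 542.169ms (3/4)
6. 3253.012ms @ 9/2 + 1084.337ms (3/2)

note 6 onset = 9/2b = 3253.012ms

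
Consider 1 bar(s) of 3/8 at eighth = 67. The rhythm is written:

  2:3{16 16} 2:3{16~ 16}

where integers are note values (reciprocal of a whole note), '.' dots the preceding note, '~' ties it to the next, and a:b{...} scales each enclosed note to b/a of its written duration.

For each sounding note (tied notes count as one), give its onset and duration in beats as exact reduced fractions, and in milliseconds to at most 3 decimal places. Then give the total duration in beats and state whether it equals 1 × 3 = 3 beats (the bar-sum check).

1) 0.0ms=0b +671.642ms=3/4b
2) 671.642ms=3/4b +671.642ms=3/4b
3) 1343.284ms=3/2b +1343.284ms=3/2b
Σ=3b of 3 (67bpm 3/8) — PASS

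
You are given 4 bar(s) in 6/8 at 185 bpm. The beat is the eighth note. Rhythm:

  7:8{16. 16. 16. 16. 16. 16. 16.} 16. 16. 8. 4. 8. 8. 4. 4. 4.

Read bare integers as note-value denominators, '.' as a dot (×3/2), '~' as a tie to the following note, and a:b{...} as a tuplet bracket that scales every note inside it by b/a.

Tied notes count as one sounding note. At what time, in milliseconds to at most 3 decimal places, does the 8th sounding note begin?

note 8 onset = 6b = 1945.946ms

1. 0.0ms @ 0 + 277.992ms (6/7)
2. 277.992ms @ 6/7 + 277.992ms (6/7)
3. 555.985ms @ 12/7 + 277.992ms (6/7)
4. 833.977ms @ 18/7 + 277.992ms (6/7)
5. 1111.969ms @ 24/7 + 277.992ms (6/7)
6. 1389.961ms @ 30/7 + 277.992ms (6/7)
7. 1667.954ms @ 36/7 + 277.992ms (6/7)
8. 1945.946ms @ 6 + 243.243ms (3/4)
9. 2189.189ms @ 27/4 + 243.243ms (3/4)
10. 2432.432ms @ 15/2 + 486.486ms (3/2)
11. 2918.919ms @ 9 + 972.973ms (3)
12. 3891.892ms @ 12 + 486.486ms (3/2)
13. 4378.378ms @ 27/2 + 486.486ms (3/2)
14. 4864.865ms @ 15 + 972.973ms (3)
15. 5837.838ms @ 18 + 972.973ms (3)
16. 6810.811ms @ 21 + 972.973ms (3)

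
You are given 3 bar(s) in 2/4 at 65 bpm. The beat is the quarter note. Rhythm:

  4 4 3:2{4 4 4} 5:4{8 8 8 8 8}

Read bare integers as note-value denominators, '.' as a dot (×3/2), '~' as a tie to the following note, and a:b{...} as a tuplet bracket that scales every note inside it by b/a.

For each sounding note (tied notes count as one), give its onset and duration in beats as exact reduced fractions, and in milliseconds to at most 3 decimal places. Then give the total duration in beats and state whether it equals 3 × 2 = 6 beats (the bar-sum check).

1) 0.0ms=0b +923.077ms=1b
2) 923.077ms=1b +923.077ms=1b
3) 1846.154ms=2b +615.385ms=2/3b
4) 2461.538ms=8/3b +615.385ms=2/3b
5) 3076.923ms=10/3b +615.385ms=2/3b
6) 3692.308ms=4b +369.231ms=2/5b
7) 4061.538ms=22/5b +369.231ms=2/5b
8) 4430.769ms=24/5b +369.231ms=2/5b
9) 4800.0ms=26/5b +369.231ms=2/5b
10) 5169.231ms=28/5b +369.231ms=2/5b
Σ=6b of 6 (65bpm 2/4) — PASS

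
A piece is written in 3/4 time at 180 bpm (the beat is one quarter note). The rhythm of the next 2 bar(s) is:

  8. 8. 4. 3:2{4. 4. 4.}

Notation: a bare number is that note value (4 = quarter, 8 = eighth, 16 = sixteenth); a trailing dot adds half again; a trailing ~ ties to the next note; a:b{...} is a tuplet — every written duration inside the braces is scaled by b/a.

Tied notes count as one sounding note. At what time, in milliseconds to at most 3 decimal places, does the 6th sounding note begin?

note 6 onset = 5b = 1666.667ms

1. 0.0ms @ 0 + 250.0ms (3/4)
2. 250.0ms @ 3/4 + 250.0ms (3/4)
3. 500.0ms @ 3/2 + 500.0ms (3/2)
4. 1000.0ms @ 3 + 333.333ms (1)
5. 1333.333ms @ 4 + 333.333ms (1)
6. 1666.667ms @ 5 + 333.333ms (1)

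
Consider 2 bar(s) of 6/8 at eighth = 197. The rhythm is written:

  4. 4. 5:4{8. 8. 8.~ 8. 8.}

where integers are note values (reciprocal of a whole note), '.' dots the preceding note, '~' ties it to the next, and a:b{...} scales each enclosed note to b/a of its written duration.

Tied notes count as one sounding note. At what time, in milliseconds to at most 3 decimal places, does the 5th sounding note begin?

1. 0.0ms @ 0 + 913.706ms (3)
2. 913.706ms @ 3 + 913.706ms (3)
3. 1827.411ms @ 6 + 365.482ms (6/5)
4. 2192.893ms @ 36/5 + 365.482ms (6/5)
5. 2558.376ms @ 42/5 + 730.964ms (12/5)
6. 3289.34ms @ 54/5 + 365.482ms (6/5)

note 5 onset = 42/5b = 2558.376ms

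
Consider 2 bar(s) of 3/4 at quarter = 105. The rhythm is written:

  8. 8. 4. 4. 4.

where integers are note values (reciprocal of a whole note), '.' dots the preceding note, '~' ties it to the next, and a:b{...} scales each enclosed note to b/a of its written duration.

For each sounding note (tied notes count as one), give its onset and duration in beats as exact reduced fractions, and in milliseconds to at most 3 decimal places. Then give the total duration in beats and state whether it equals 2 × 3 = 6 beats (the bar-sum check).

1) 0.0ms=0b +428.571ms=3/4b
2) 428.571ms=3/4b +428.571ms=3/4b
3) 857.143ms=3/2b +857.143ms=3/2b
4) 1714.286ms=3b +857.143ms=3/2b
5) 2571.429ms=9/2b +857.143ms=3/2b
Σ=6b of 6 (105bpm 3/4) — PASS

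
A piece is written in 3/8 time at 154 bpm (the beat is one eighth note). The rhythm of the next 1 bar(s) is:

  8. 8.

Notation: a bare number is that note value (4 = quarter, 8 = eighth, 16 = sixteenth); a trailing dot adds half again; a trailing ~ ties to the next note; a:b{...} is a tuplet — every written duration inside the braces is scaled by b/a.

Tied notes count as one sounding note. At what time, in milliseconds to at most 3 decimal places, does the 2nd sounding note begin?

1. 0.0ms @ 0 + 584.416ms (3/2)
2. 584.416ms @ 3/2 + 584.416ms (3/2)

note 2 onset = 3/2b = 584.416ms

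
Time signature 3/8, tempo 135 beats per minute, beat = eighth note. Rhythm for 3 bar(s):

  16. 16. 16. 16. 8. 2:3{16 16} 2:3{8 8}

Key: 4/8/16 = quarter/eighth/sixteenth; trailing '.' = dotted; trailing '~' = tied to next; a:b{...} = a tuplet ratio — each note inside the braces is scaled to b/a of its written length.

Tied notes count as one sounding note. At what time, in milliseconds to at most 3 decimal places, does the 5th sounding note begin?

1. 0.0ms @ 0 + 333.333ms (3/4)
2. 333.333ms @ 3/4 + 333.333ms (3/4)
3. 666.667ms @ 3/2 + 333.333ms (3/4)
4. 1000.0ms @ 9/4 + 333.333ms (3/4)
5. 1333.333ms @ 3 + 666.667ms (3/2)
6. 2000.0ms @ 9/2 + 333.333ms (3/4)
7. 2333.333ms @ 21/4 + 333.333ms (3/4)
8. 2666.667ms @ 6 + 666.667ms (3/2)
9. 3333.333ms @ 15/2 + 666.667ms (3/2)

note 5 onset = 3b = 1333.333ms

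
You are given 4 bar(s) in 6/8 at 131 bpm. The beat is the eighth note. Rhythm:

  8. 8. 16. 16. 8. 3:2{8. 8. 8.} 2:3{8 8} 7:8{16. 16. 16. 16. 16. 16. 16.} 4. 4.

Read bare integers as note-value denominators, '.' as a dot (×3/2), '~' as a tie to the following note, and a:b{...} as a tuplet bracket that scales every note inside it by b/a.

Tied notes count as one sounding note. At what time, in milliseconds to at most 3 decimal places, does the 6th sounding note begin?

1. 0.0ms @ 0 + 687.023ms (3/2)
2. 687.023ms @ 3/2 + 687.023ms (3/2)
3. 1374.046ms @ 3 + 343.511ms (3/4)
4. 1717.557ms @ 15/4 + 343.511ms (3/4)
5. 2061.069ms @ 9/2 + 687.023ms (3/2)
6. 2748.092ms @ 6 + 458.015ms (1)
7. 3206.107ms @ 7 + 458.015ms (1)
8. 3664.122ms @ 8 + 458.015ms (1)
9. 4122.137ms @ 9 + 687.023ms (3/2)
10. 4809.16ms @ 21/2 + 687.023ms (3/2)
11. 5496.183ms @ 12 + 392.585ms (6/7)
12. 5888.768ms @ 90/7 + 392.585ms (6/7)
13. 6281.352ms @ 96/7 + 392.585ms (6/7)
14. 6673.937ms @ 102/7 + 392.585ms (6/7)
15. 7066.521ms @ 108/7 + 392.585ms (6/7)
16. 7459.106ms @ 114/7 + 392.585ms (6/7)
17. 7851.69ms @ 120/7 + 392.585ms (6/7)
18. 8244.275ms @ 18 + 1374.046ms (3)
19. 9618.321ms @ 21 + 1374.046ms (3)

note 6 onset = 6b = 2748.092ms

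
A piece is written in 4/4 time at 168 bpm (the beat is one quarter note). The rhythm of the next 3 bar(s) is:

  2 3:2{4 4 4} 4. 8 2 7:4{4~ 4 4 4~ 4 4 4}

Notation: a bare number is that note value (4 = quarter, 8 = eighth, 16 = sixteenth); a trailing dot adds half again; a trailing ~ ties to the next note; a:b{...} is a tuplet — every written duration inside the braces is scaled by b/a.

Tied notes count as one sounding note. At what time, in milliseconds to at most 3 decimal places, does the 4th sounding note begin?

1. 0.0ms @ 0 + 714.286ms (2)
2. 714.286ms @ 2 + 238.095ms (2/3)
3. 952.381ms @ 8/3 + 238.095ms (2/3)
4. 1190.476ms @ 10/3 + 238.095ms (2/3)
5. 1428.571ms @ 4 + 535.714ms (3/2)
6. 1964.286ms @ 11/2 + 178.571ms (1/2)
7. 2142.857ms @ 6 + 714.286ms (2)
8. 2857.143ms @ 8 + 408.163ms (8/7)
9. 3265.306ms @ 64/7 + 204.082ms (4/7)
10. 3469.388ms @ 68/7 + 408.163ms (8/7)
11. 3877.551ms @ 76/7 + 204.082ms (4/7)
12. 4081.633ms @ 80/7 + 204.082ms (4/7)

note 4 onset = 10/3b = 1190.476ms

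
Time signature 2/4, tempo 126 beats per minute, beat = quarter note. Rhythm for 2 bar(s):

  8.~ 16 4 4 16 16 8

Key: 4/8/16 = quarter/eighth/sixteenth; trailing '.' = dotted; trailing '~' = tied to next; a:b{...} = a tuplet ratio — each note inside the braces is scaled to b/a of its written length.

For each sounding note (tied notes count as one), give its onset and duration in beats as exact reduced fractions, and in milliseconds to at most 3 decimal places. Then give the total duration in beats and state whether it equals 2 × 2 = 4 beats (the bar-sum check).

1) 0.0ms=0b +476.19ms=1b
2) 476.19ms=1b +476.19ms=1b
3) 952.381ms=2b +476.19ms=1b
4) 1428.571ms=3b +119.048ms=1/4b
5) 1547.619ms=13/4b +119.048ms=1/4b
6) 1666.667ms=7/2b +238.095ms=1/2b
Σ=4b of 4 (126bpm 2/4) — PASS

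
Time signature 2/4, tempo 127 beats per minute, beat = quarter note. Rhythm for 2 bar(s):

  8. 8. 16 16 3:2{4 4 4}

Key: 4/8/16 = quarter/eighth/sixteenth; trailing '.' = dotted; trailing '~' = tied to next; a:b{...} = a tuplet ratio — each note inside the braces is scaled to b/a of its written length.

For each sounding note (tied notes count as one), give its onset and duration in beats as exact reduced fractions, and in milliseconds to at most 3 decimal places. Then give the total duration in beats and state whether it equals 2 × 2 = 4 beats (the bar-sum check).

1) 0.0ms=0b +354.331ms=3/4b
2) 354.331ms=3/4b +354.331ms=3/4b
3) 708.661ms=3/2b +118.11ms=1/4b
4) 826.772ms=7/4b +118.11ms=1/4b
5) 944.882ms=2b +314.961ms=2/3b
6) 1259.843ms=8/3b +314.961ms=2/3b
7) 1574.803ms=10/3b +314.961ms=2/3b
Σ=4b of 4 (127bpm 2/4) — PASS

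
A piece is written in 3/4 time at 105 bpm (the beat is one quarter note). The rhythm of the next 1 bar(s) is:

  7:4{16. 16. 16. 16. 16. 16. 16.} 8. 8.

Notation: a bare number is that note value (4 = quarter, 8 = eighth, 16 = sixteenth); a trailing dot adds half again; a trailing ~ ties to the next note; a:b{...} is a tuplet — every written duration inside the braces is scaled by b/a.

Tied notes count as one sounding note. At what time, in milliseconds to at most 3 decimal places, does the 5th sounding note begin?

note 5 onset = 6/7b = 489.796ms

1. 0.0ms @ 0 + 122.449ms (3/14)
2. 122.449ms @ 3/14 + 122.449ms (3/14)
3. 244.898ms @ 3/7 + 122.449ms (3/14)
4. 367.347ms @ 9/14 + 122.449ms (3/14)
5. 489.796ms @ 6/7 + 122.449ms (3/14)
6. 612.245ms @ 15/14 + 122.449ms (3/14)
7. 734.694ms @ 9/7 + 122.449ms (3/14)
8. 857.143ms @ 3/2 + 428.571ms (3/4)
9. 1285.714ms @ 9/4 + 428.571ms (3/4)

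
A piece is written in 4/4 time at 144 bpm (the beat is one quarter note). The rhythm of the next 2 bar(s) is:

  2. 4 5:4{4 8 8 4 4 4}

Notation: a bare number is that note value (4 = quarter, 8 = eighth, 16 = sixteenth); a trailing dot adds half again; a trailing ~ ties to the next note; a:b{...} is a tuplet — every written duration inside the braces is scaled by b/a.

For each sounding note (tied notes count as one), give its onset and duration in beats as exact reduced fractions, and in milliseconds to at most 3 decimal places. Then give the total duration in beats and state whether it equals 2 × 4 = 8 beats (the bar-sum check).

1) 0.0ms=0b +1250.0ms=3b
2) 1250.0ms=3b +416.667ms=1b
3) 1666.667ms=4b +333.333ms=4/5b
4) 2000.0ms=24/5b +166.667ms=2/5b
5) 2166.667ms=26/5b +166.667ms=2/5b
6) 2333.333ms=28/5b +333.333ms=4/5b
7) 2666.667ms=32/5b +333.333ms=4/5b
8) 3000.0ms=36/5b +333.333ms=4/5b
Σ=8b of 8 (144bpm 4/4) — PASS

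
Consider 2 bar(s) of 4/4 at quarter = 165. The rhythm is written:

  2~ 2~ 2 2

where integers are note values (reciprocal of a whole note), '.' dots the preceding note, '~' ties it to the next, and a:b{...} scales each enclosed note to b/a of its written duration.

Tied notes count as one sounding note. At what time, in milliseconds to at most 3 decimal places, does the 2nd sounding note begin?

1. 0.0ms @ 0 + 2181.818ms (6)
2. 2181.818ms @ 6 + 727.273ms (2)

note 2 onset = 6b = 2181.818ms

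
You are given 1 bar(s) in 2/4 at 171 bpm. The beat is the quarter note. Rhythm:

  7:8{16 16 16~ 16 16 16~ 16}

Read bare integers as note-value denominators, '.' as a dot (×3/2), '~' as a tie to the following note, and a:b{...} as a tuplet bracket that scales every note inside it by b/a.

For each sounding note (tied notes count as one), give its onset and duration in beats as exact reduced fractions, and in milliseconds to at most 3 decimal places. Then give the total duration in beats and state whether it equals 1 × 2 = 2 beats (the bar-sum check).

1) 0.0ms=0b +100.251ms=2/7b
2) 100.251ms=2/7b +100.251ms=2/7b
3) 200.501ms=4/7b +200.501ms=4/7b
4) 401.003ms=8/7b +100.251ms=2/7b
5) 501.253ms=10/7b +200.501ms=4/7b
Σ=2b of 2 (171bpm 2/4) — PASS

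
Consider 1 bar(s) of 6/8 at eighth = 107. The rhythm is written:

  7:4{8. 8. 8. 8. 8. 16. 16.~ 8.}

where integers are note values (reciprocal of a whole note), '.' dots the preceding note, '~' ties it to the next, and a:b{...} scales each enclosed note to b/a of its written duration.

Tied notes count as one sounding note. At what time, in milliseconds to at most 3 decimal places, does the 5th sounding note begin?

note 5 onset = 24/7b = 1922.563ms

1. 0.0ms @ 0 + 480.641ms (6/7)
2. 480.641ms @ 6/7 + 480.641ms (6/7)
3. 961.282ms @ 12/7 + 480.641ms (6/7)
4. 1441.923ms @ 18/7 + 480.641ms (6/7)
5. 1922.563ms @ 24/7 + 480.641ms (6/7)
6. 2403.204ms @ 30/7 + 240.32ms (3/7)
7. 2643.525ms @ 33/7 + 720.961ms (9/7)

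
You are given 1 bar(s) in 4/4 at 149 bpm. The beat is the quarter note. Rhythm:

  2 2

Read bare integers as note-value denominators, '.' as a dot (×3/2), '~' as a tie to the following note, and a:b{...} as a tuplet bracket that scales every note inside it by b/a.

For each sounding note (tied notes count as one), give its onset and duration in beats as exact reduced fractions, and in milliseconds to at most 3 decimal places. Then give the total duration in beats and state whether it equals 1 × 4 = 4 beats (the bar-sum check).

1) 0.0ms=0b +805.369ms=2b
2) 805.369ms=2b +805.369ms=2b
Σ=4b of 4 (149bpm 4/4) — PASS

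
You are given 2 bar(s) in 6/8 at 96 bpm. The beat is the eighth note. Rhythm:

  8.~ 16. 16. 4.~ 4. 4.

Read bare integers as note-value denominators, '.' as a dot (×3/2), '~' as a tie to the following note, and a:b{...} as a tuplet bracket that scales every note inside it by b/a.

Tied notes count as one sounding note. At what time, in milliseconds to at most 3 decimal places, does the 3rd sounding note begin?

note 3 onset = 3b = 1875.0ms

1. 0.0ms @ 0 + 1406.25ms (9/4)
2. 1406.25ms @ 9/4 + 468.75ms (3/4)
3. 1875.0ms @ 3 + 3750.0ms (6)
4. 5625.0ms @ 9 + 1875.0ms (3)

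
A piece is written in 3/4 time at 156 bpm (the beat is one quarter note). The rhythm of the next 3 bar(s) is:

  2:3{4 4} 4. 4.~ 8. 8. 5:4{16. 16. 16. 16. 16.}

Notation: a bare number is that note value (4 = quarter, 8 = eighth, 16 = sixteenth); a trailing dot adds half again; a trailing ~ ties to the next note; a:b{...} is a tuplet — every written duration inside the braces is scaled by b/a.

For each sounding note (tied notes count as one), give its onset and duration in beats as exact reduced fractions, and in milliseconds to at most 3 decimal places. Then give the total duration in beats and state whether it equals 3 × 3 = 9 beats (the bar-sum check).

1) 0.0ms=0b +576.923ms=3/2b
2) 576.923ms=3/2b +576.923ms=3/2b
3) 1153.846ms=3b +576.923ms=3/2b
4) 1730.769ms=9/2b +865.385ms=9/4b
5) 2596.154ms=27/4b +288.462ms=3/4b
6) 2884.615ms=15/2b +115.385ms=3/10b
7) 3000.0ms=39/5b +115.385ms=3/10b
8) 3115.385ms=81/10b +115.385ms=3/10b
9) 3230.769ms=42/5b +115.385ms=3/10b
10) 3346.154ms=87/10b +115.385ms=3/10b
Σ=9b of 9 (156bpm 3/4) — PASS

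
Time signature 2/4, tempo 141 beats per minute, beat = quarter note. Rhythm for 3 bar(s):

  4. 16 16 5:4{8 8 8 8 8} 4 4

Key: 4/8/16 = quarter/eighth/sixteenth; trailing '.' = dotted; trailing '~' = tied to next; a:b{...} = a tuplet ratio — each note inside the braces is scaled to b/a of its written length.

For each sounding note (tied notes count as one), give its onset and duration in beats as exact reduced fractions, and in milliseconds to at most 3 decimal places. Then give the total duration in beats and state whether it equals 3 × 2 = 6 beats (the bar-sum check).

1) 0.0ms=0b +638.298ms=3/2b
2) 638.298ms=3/2b +106.383ms=1/4b
3) 744.681ms=7/4b +106.383ms=1/4b
4) 851.064ms=2b +170.213ms=2/5b
5) 1021.277ms=12/5b +170.213ms=2/5b
6) 1191.489ms=14/5b +170.213ms=2/5b
7) 1361.702ms=16/5b +170.213ms=2/5b
8) 1531.915ms=18/5b +170.213ms=2/5b
9) 1702.128ms=4b +425.532ms=1b
10) 2127.66ms=5b +425.532ms=1b
Σ=6b of 6 (141bpm 2/4) — PASS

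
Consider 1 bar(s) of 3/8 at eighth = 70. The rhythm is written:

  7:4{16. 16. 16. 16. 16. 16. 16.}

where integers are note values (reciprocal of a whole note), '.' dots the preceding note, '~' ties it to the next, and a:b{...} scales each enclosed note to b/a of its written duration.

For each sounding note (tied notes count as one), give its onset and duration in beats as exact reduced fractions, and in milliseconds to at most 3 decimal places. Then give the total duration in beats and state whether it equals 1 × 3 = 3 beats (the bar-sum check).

1) 0.0ms=0b +367.347ms=3/7b
2) 367.347ms=3/7b +367.347ms=3/7b
3) 734.694ms=6/7b +367.347ms=3/7b
4) 1102.041ms=9/7b +367.347ms=3/7b
5) 1469.388ms=12/7b +367.347ms=3/7b
6) 1836.735ms=15/7b +367.347ms=3/7b
7) 2204.082ms=18/7b +367.347ms=3/7b
Σ=3b of 3 (70bpm 3/8) — PASS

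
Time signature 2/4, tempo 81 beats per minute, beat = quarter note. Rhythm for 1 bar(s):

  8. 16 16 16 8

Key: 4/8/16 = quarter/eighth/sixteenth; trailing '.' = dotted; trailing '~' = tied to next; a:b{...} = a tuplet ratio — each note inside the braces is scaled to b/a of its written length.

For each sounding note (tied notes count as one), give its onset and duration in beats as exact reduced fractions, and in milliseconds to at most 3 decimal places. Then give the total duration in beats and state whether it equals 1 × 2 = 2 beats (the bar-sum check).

1) 0.0ms=0b +555.556ms=3/4b
2) 555.556ms=3/4b +185.185ms=1/4b
3) 740.741ms=1b +185.185ms=1/4b
4) 925.926ms=5/4b +185.185ms=1/4b
5) 1111.111ms=3/2b +370.37ms=1/2b
Σ=2b of 2 (81bpm 2/4) — PASS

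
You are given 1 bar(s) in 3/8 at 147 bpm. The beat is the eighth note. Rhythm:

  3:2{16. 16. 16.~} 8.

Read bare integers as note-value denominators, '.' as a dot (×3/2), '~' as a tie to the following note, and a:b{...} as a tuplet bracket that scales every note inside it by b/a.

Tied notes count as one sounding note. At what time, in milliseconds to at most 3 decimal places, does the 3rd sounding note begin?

note 3 onset = 1b = 408.163ms

1. 0.0ms @ 0 + 204.082ms (1/2)
2. 204.082ms @ 1/2 + 204.082ms (1/2)
3. 408.163ms @ 1 + 816.327ms (2)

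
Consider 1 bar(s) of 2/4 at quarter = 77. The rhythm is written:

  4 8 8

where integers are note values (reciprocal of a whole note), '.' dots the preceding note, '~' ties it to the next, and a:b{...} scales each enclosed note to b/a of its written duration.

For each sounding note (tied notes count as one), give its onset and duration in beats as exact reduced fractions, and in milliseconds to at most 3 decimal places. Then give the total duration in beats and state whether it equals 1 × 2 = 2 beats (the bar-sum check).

1) 0.0ms=0b +779.221ms=1b
2) 779.221ms=1b +389.61ms=1/2b
3) 1168.831ms=3/2b +389.61ms=1/2b
Σ=2b of 2 (77bpm 2/4) — PASS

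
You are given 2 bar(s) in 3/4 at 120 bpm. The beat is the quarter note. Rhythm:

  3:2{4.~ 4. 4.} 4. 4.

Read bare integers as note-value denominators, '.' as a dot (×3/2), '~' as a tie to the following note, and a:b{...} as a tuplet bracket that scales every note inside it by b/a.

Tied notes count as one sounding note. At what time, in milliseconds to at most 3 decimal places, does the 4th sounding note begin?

note 4 onset = 9/2b = 2250.0ms

1. 0.0ms @ 0 + 1000.0ms (2)
2. 1000.0ms @ 2 + 500.0ms (1)
3. 1500.0ms @ 3 + 750.0ms (3/2)
4. 2250.0ms @ 9/2 + 750.0ms (3/2)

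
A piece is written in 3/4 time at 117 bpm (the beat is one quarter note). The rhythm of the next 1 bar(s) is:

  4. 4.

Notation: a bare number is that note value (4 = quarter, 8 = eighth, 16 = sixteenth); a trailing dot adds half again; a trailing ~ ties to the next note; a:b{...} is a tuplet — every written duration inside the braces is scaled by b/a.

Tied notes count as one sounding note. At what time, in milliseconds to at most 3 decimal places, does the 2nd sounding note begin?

1. 0.0ms @ 0 + 769.231ms (3/2)
2. 769.231ms @ 3/2 + 769.231ms (3/2)

note 2 onset = 3/2b = 769.231ms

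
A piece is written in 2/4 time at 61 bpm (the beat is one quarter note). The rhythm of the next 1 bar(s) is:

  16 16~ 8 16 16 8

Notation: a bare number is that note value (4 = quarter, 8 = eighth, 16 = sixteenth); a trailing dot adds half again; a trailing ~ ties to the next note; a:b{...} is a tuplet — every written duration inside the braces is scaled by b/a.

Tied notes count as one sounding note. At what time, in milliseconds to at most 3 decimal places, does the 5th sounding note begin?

1. 0.0ms @ 0 + 245.902ms (1/4)
2. 245.902ms @ 1/4 + 737.705ms (3/4)
3. 983.607ms @ 1 + 245.902ms (1/4)
4. 1229.508ms @ 5/4 + 245.902ms (1/4)
5. 1475.41ms @ 3/2 + 491.803ms (1/2)

note 5 onset = 3/2b = 1475.41ms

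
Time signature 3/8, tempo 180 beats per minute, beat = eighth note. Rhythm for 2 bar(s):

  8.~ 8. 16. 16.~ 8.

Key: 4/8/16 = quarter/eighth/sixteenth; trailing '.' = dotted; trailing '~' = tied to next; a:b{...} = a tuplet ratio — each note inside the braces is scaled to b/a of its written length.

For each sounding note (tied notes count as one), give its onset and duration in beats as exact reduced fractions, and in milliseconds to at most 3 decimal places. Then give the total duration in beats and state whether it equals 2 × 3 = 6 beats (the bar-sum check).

1) 0.0ms=0b +1000.0ms=3b
2) 1000.0ms=3b +250.0ms=3/4b
3) 1250.0ms=15/4b +750.0ms=9/4b
Σ=6b of 6 (180bpm 3/8) — PASS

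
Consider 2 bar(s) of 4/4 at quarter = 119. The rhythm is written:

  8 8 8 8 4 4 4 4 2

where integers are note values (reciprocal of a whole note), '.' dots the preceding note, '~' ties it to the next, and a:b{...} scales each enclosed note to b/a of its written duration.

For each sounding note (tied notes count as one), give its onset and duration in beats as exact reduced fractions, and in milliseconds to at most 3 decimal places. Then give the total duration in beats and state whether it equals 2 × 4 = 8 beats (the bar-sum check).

1) 0.0ms=0b +252.101ms=1/2b
2) 252.101ms=1/2b +252.101ms=1/2b
3) 504.202ms=1b +252.101ms=1/2b
4) 756.303ms=3/2b +252.101ms=1/2b
5) 1008.403ms=2b +504.202ms=1b
6) 1512.605ms=3b +504.202ms=1b
7) 2016.807ms=4b +504.202ms=1b
8) 2521.008ms=5b +504.202ms=1b
9) 3025.21ms=6b +1008.403ms=2b
Σ=8b of 8 (119bpm 4/4) — PASS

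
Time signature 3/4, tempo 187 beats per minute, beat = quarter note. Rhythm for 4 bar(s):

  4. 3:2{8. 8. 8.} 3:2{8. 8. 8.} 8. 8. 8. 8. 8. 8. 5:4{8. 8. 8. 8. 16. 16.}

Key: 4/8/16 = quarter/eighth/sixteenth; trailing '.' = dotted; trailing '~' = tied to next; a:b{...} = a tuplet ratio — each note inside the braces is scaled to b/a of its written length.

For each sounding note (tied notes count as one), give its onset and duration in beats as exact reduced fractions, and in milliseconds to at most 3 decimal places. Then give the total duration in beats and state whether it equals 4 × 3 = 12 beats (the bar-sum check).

1) 0.0ms=0b +481.283ms=3/2b
2) 481.283ms=3/2b +160.428ms=1/2b
3) 641.711ms=2b +160.428ms=1/2b
4) 802.139ms=5/2b +160.428ms=1/2b
5) 962.567ms=3b +160.428ms=1/2b
6) 1122.995ms=7/2b +160.428ms=1/2b
7) 1283.422ms=4b +160.428ms=1/2b
8) 1443.85ms=9/2b +240.642ms=3/4b
9) 1684.492ms=21/4b +240.642ms=3/4b
10) 1925.134ms=6b +240.642ms=3/4b
11) 2165.775ms=27/4b +240.642ms=3/4b
12) 2406.417ms=15/2b +240.642ms=3/4b
13) 2647.059ms=33/4b +240.642ms=3/4b
14) 2887.701ms=9b +192.513ms=3/5b
15) 3080.214ms=48/5b +192.513ms=3/5b
16) 3272.727ms=51/5b +192.513ms=3/5b
17) 3465.241ms=54/5b +192.513ms=3/5b
18) 3657.754ms=57/5b +96.257ms=3/10b
19) 3754.011ms=117/10b +96.257ms=3/10b
Σ=12b of 12 (187bpm 3/4) — PASS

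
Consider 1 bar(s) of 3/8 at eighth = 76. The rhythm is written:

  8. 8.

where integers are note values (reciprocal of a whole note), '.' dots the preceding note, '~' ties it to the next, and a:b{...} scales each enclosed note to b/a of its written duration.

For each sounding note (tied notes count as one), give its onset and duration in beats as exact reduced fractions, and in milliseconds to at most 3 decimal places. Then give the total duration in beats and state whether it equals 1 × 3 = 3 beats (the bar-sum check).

1) 0.0ms=0b +1184.211ms=3/2b
2) 1184.211ms=3/2b +1184.211ms=3/2b
Σ=3b of 3 (76bpm 3/8) — PASS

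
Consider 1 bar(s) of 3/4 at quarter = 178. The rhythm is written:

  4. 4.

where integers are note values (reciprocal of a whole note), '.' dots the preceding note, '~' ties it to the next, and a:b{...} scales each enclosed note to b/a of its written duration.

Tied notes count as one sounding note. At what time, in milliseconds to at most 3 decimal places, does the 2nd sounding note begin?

note 2 onset = 3/2b = 505.618ms

1. 0.0ms @ 0 + 505.618ms (3/2)
2. 505.618ms @ 3/2 + 505.618ms (3/2)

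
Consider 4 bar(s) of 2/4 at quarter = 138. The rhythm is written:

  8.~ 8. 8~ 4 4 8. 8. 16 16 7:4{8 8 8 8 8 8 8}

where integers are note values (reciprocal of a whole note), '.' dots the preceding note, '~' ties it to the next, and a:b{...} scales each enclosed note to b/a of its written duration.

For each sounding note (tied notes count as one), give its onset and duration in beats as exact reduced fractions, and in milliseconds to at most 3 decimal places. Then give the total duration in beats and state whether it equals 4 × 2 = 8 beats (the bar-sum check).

1) 0.0ms=0b +652.174ms=3/2b
2) 652.174ms=3/2b +652.174ms=3/2b
3) 1304.348ms=3b +434.783ms=1b
4) 1739.13ms=4b +326.087ms=3/4b
5) 2065.217ms=19/4b +326.087ms=3/4b
6) 2391.304ms=11/2b +108.696ms=1/4b
7) 2500.0ms=23/4b +108.696ms=1/4b
8) 2608.696ms=6b +124.224ms=2/7b
9) 2732.919ms=44/7b +124.224ms=2/7b
10) 2857.143ms=46/7b +124.224ms=2/7b
11) 2981.366ms=48/7b +124.224ms=2/7b
12) 3105.59ms=50/7b +124.224ms=2/7b
13) 3229.814ms=52/7b +124.224ms=2/7b
14) 3354.037ms=54/7b +124.224ms=2/7b
Σ=8b of 8 (138bpm 2/4) — PASS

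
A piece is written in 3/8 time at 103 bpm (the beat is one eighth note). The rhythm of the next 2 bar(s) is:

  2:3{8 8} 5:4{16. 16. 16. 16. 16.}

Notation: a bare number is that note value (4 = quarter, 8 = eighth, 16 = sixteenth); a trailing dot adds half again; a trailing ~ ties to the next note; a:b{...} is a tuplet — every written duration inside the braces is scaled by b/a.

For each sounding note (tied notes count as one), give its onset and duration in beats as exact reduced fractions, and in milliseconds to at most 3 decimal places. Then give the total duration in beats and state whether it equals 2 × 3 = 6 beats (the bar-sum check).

1) 0.0ms=0b +873.786ms=3/2b
2) 873.786ms=3/2b +873.786ms=3/2b
3) 1747.573ms=3b +349.515ms=3/5b
4) 2097.087ms=18/5b +349.515ms=3/5b
5) 2446.602ms=21/5b +349.515ms=3/5b
6) 2796.117ms=24/5b +349.515ms=3/5b
7) 3145.631ms=27/5b +349.515ms=3/5b
Σ=6b of 6 (103bpm 3/8) — PASS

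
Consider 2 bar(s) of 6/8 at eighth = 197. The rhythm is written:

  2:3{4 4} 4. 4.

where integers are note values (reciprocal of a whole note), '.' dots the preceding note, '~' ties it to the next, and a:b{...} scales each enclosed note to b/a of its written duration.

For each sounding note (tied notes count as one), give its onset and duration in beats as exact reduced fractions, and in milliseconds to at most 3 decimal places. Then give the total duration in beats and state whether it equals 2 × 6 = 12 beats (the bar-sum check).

1) 0.0ms=0b +913.706ms=3b
2) 913.706ms=3b +913.706ms=3b
3) 1827.411ms=6b +913.706ms=3b
4) 2741.117ms=9b +913.706ms=3b
Σ=12b of 12 (197bpm 6/8) — PASS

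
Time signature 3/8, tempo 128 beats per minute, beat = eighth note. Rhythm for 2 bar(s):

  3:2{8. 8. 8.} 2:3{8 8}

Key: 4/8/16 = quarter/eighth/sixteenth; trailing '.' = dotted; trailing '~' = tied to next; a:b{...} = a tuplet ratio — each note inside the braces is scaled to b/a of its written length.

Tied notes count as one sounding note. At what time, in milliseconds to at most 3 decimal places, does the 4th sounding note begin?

1. 0.0ms @ 0 + 468.75ms (1)
2. 468.75ms @ 1 + 468.75ms (1)
3. 937.5ms @ 2 + 468.75ms (1)
4. 1406.25ms @ 3 + 703.125ms (3/2)
5. 2109.375ms @ 9/2 + 703.125ms (3/2)

note 4 onset = 3b = 1406.25ms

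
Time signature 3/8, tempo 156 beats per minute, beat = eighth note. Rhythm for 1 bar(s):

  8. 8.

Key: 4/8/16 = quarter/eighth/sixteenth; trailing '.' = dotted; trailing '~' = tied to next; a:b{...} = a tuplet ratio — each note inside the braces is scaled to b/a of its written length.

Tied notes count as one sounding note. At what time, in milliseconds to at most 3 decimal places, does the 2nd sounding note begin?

1. 0.0ms @ 0 + 576.923ms (3/2)
2. 576.923ms @ 3/2 + 576.923ms (3/2)

note 2 onset = 3/2b = 576.923ms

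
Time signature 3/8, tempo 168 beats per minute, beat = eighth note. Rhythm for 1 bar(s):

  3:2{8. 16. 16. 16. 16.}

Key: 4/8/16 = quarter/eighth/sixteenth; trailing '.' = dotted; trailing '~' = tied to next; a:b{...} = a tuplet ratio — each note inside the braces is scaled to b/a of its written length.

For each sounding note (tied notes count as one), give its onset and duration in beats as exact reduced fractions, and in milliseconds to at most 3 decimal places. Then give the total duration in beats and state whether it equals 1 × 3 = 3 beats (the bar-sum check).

1) 0.0ms=0b +357.143ms=1b
2) 357.143ms=1b +178.571ms=1/2b
3) 535.714ms=3/2b +178.571ms=1/2b
4) 714.286ms=2b +178.571ms=1/2b
5) 892.857ms=5/2b +178.571ms=1/2b
Σ=3b of 3 (168bpm 3/8) — PASS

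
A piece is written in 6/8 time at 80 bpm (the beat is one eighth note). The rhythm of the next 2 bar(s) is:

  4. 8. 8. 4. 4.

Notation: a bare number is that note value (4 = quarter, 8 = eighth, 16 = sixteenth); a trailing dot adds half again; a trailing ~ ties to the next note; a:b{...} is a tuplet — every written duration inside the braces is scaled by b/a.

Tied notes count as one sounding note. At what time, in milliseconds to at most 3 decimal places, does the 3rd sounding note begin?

note 3 onset = 9/2b = 3375.0ms

1. 0.0ms @ 0 + 2250.0ms (3)
2. 2250.0ms @ 3 + 1125.0ms (3/2)
3. 3375.0ms @ 9/2 + 1125.0ms (3/2)
4. 4500.0ms @ 6 + 2250.0ms (3)
5. 6750.0ms @ 9 + 2250.0ms (3)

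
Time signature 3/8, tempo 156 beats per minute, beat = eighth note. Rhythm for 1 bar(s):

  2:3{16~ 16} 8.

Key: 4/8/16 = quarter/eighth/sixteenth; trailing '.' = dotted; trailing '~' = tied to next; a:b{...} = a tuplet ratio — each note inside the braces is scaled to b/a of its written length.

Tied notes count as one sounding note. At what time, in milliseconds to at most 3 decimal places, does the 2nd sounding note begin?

note 2 onset = 3/2b = 576.923ms

1. 0.0ms @ 0 + 576.923ms (3/2)
2. 576.923ms @ 3/2 + 576.923ms (3/2)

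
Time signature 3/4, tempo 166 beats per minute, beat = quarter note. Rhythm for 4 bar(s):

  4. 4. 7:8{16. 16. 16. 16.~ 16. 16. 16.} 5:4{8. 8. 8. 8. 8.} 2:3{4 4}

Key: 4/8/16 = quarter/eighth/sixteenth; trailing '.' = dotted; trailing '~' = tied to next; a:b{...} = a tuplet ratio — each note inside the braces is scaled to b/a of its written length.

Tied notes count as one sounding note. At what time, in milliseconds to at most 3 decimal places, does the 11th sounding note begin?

1. 0.0ms @ 0 + 542.169ms (3/2)
2. 542.169ms @ 3/2 + 542.169ms (3/2)
3. 1084.337ms @ 3 + 154.905ms (3/7)
4. 1239.243ms @ 24/7 + 154.905ms (3/7)
5. 1394.148ms @ 27/7 + 154.905ms (3/7)
6. 1549.053ms @ 30/7 + 309.811ms (6/7)
7. 1858.864ms @ 36/7 + 154.905ms (3/7)
8. 2013.769ms @ 39/7 + 154.905ms (3/7)
9. 2168.675ms @ 6 + 216.867ms (3/5)
10. 2385.542ms @ 33/5 + 216.867ms (3/5)
11. 2602.41ms @ 36/5 + 216.867ms (3/5)
12. 2819.277ms @ 39/5 + 216.867ms (3/5)
13. 3036.145ms @ 42/5 + 216.867ms (3/5)
14. 3253.012ms @ 9 + 542.169ms (3/2)
15. 3795.181ms @ 21/2 + 542.169ms (3/2)

note 11 onset = 36/5b = 2602.41ms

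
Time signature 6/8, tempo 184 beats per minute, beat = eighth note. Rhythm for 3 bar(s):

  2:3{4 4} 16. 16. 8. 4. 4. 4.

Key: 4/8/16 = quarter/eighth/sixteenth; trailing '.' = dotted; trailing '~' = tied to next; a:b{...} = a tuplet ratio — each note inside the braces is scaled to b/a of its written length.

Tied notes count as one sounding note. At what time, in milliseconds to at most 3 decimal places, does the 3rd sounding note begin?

note 3 onset = 6b = 1956.522ms

1. 0.0ms @ 0 + 978.261ms (3)
2. 978.261ms @ 3 + 978.261ms (3)
3. 1956.522ms @ 6 + 244.565ms (3/4)
4. 2201.087ms @ 27/4 + 244.565ms (3/4)
5. 2445.652ms @ 15/2 + 489.13ms (3/2)
6. 2934.783ms @ 9 + 978.261ms (3)
7. 3913.043ms @ 12 + 978.261ms (3)
8. 4891.304ms @ 15 + 978.261ms (3)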